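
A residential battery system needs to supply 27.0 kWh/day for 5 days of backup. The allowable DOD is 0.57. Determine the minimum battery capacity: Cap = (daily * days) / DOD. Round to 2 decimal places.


Total energy needed = daily * days = 27.0 * 5 = 135.0 kWh
Account for depth of discharge:
  Cap = total_energy / DOD = 135.0 / 0.57
  Cap = 236.84 kWh

236.84


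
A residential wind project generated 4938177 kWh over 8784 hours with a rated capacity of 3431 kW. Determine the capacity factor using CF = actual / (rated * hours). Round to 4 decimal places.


Capacity factor = actual output / maximum possible output
Maximum possible = rated * hours = 3431 * 8784 = 30137904 kWh
CF = 4938177 / 30137904
CF = 0.1639

0.1639


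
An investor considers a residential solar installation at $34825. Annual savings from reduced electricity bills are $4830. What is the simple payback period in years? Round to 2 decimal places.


Simple payback period = initial cost / annual savings
Payback = 34825 / 4830
Payback = 7.21 years

7.21


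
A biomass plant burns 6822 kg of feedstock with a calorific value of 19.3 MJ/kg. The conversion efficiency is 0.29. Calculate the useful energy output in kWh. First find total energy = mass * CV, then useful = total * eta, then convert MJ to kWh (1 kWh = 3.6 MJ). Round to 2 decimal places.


Total energy = mass * CV = 6822 * 19.3 = 131664.6 MJ
Useful energy = total * eta = 131664.6 * 0.29 = 38182.73 MJ
Convert to kWh: 38182.73 / 3.6
Useful energy = 10606.32 kWh

10606.32


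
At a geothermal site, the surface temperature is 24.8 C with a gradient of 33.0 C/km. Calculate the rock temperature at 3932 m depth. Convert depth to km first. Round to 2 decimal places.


Convert depth to km: 3932 / 1000 = 3.932 km
Temperature increase = gradient * depth_km = 33.0 * 3.932 = 129.76 C
Temperature at depth = T_surface + delta_T = 24.8 + 129.76
T = 154.56 C

154.56


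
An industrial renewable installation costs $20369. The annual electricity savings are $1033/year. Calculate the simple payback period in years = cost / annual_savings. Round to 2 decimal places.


Simple payback period = initial cost / annual savings
Payback = 20369 / 1033
Payback = 19.72 years

19.72


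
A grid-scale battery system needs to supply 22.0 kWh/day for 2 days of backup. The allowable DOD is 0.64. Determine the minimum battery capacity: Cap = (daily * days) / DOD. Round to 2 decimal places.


Total energy needed = daily * days = 22.0 * 2 = 44.0 kWh
Account for depth of discharge:
  Cap = total_energy / DOD = 44.0 / 0.64
  Cap = 68.75 kWh

68.75


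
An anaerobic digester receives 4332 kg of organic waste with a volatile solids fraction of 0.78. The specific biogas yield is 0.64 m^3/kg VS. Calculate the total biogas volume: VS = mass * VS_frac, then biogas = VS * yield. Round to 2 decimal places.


Compute volatile solids:
  VS = mass * VS_fraction = 4332 * 0.78 = 3378.96 kg
Calculate biogas volume:
  Biogas = VS * specific_yield = 3378.96 * 0.64
  Biogas = 2162.53 m^3

2162.53


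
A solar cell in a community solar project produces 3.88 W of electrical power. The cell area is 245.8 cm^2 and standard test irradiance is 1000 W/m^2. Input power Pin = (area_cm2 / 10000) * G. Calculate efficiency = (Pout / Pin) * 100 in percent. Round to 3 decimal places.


First compute the input power:
  Pin = area_cm2 / 10000 * G = 245.8 / 10000 * 1000 = 24.58 W
Then compute efficiency:
  Efficiency = (Pout / Pin) * 100 = (3.88 / 24.58) * 100
  Efficiency = 15.785%

15.785


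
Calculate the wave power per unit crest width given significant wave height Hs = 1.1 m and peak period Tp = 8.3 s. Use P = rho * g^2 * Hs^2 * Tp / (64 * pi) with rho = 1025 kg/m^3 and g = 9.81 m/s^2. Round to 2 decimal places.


Apply wave power formula:
  g^2 = 9.81^2 = 96.2361
  Hs^2 = 1.1^2 = 1.21
  Numerator = rho * g^2 * Hs^2 * Tp = 1025 * 96.2361 * 1.21 * 8.3 = 990661.63
  Denominator = 64 * pi = 201.0619
  P = 990661.63 / 201.0619 = 4927.15 W/m

4927.15


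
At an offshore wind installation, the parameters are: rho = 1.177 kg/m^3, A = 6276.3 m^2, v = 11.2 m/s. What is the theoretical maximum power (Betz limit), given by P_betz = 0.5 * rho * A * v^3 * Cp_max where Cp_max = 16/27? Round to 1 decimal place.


The Betz coefficient Cp_max = 16/27 = 0.5926
v^3 = 11.2^3 = 1404.928
P_betz = 0.5 * rho * A * v^3 * Cp_max
P_betz = 0.5 * 1.177 * 6276.3 * 1404.928 * 0.5926
P_betz = 3075108.5 W

3075108.5


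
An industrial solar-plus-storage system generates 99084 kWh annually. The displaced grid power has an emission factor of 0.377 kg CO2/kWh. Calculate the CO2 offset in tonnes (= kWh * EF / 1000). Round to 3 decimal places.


CO2 offset in kg = generation * emission_factor
CO2 offset = 99084 * 0.377 = 37354.67 kg
Convert to tonnes:
  CO2 offset = 37354.67 / 1000 = 37.355 tonnes

37.355


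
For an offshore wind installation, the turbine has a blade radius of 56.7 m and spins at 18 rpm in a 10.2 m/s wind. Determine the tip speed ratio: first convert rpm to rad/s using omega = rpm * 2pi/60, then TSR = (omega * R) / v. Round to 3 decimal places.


Convert rotational speed to rad/s:
  omega = 18 * 2 * pi / 60 = 1.885 rad/s
Compute tip speed:
  v_tip = omega * R = 1.885 * 56.7 = 106.877 m/s
Tip speed ratio:
  TSR = v_tip / v_wind = 106.877 / 10.2 = 10.478

10.478


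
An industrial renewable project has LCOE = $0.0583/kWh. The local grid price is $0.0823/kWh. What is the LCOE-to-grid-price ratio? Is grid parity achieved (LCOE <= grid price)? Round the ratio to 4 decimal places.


Compare LCOE to grid price:
  LCOE = $0.0583/kWh, Grid price = $0.0823/kWh
  Ratio = LCOE / grid_price = 0.0583 / 0.0823 = 0.7084
  Grid parity achieved (ratio <= 1)? yes

0.7084


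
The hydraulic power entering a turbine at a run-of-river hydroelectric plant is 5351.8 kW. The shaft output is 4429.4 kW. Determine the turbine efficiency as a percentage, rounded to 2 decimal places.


Turbine efficiency = (output power / input power) * 100
eta = (4429.4 / 5351.8) * 100
eta = 82.76%

82.76


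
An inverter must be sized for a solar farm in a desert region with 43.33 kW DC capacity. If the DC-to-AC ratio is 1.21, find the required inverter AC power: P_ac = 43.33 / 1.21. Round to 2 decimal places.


The inverter AC capacity is determined by the DC/AC ratio.
Given: P_dc = 43.33 kW, DC/AC ratio = 1.21
P_ac = P_dc / ratio = 43.33 / 1.21
P_ac = 35.81 kW

35.81


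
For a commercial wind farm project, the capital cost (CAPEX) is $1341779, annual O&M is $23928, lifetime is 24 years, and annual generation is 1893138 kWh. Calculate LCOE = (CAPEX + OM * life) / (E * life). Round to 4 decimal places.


Total cost = CAPEX + OM * lifetime = 1341779 + 23928 * 24 = 1341779 + 574272 = 1916051
Total generation = annual * lifetime = 1893138 * 24 = 45435312 kWh
LCOE = 1916051 / 45435312
LCOE = 0.0422 $/kWh

0.0422


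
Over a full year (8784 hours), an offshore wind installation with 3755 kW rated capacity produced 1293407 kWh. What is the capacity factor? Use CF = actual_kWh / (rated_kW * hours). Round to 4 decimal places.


Capacity factor = actual output / maximum possible output
Maximum possible = rated * hours = 3755 * 8784 = 32983920 kWh
CF = 1293407 / 32983920
CF = 0.0392

0.0392


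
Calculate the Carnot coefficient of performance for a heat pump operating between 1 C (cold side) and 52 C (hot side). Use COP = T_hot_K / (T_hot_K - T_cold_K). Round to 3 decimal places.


Convert to Kelvin:
  T_hot = 52 + 273.15 = 325.15 K
  T_cold = 1 + 273.15 = 274.15 K
Apply Carnot COP formula:
  COP = T_hot_K / (T_hot_K - T_cold_K) = 325.15 / 51.0
  COP = 6.375

6.375


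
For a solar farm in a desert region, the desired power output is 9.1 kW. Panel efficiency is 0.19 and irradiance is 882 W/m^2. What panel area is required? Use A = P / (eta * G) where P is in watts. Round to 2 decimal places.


Convert target power to watts: P = 9.1 * 1000 = 9100.0 W
Compute denominator: eta * G = 0.19 * 882 = 167.58
Required area A = P / (eta * G) = 9100.0 / 167.58
A = 54.30 m^2

54.30


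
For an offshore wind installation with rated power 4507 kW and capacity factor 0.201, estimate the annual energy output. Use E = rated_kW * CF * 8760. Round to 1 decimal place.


Annual energy = rated_kW * capacity_factor * hours_per_year
Given: P_rated = 4507 kW, CF = 0.201, hours = 8760
E = 4507 * 0.201 * 8760
E = 7935745.3 kWh

7935745.3


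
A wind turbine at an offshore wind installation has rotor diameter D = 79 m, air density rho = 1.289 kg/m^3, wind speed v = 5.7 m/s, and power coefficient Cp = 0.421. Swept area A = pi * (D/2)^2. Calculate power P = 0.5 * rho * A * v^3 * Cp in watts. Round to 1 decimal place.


Step 1 -- Compute swept area:
  A = pi * (D/2)^2 = pi * (79/2)^2 = 4901.67 m^2
Step 2 -- Apply wind power equation:
  P = 0.5 * rho * A * v^3 * Cp
  v^3 = 5.7^3 = 185.193
  P = 0.5 * 1.289 * 4901.67 * 185.193 * 0.421
  P = 246305.2 W

246305.2


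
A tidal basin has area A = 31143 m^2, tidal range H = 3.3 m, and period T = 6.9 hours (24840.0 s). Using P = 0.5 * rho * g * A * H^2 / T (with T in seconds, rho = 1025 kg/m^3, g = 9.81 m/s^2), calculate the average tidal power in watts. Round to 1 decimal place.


Convert period to seconds: T = 6.9 * 3600 = 24840.0 s
H^2 = 3.3^2 = 10.89
P = 0.5 * rho * g * A * H^2 / T
P = 0.5 * 1025 * 9.81 * 31143 * 10.89 / 24840.0
P = 68643.5 W

68643.5


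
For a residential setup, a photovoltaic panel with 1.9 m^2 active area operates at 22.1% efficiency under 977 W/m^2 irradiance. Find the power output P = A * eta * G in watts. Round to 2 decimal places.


Use the solar power formula P = A * eta * G.
Given: A = 1.9 m^2, eta = 0.221, G = 977 W/m^2
P = 1.9 * 0.221 * 977
P = 410.24 W

410.24


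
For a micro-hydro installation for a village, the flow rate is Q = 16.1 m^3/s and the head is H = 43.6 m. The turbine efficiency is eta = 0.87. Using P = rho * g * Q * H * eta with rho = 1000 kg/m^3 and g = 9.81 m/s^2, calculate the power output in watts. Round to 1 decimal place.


Apply the hydropower formula P = rho * g * Q * H * eta
rho * g = 1000 * 9.81 = 9810.0
P = 9810.0 * 16.1 * 43.6 * 0.87
P = 5991018.0 W

5991018.0


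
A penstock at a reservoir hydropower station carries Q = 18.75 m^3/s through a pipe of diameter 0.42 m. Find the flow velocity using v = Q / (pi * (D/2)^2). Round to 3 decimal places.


Compute pipe cross-sectional area:
  A = pi * (D/2)^2 = pi * (0.42/2)^2 = 0.1385 m^2
Calculate velocity:
  v = Q / A = 18.75 / 0.1385
  v = 135.336 m/s

135.336


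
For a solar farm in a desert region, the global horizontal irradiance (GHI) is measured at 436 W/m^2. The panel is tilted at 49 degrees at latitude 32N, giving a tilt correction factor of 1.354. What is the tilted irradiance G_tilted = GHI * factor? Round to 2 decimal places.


Identify the given values:
  GHI = 436 W/m^2, tilt correction factor = 1.354
Apply the formula G_tilted = GHI * factor:
  G_tilted = 436 * 1.354
  G_tilted = 590.34 W/m^2

590.34


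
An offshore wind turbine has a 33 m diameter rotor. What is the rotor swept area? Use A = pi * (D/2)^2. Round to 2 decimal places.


Compute the rotor radius:
  r = D / 2 = 33 / 2 = 16.5 m
Calculate swept area:
  A = pi * r^2 = pi * 16.5^2
  A = 855.30 m^2

855.30


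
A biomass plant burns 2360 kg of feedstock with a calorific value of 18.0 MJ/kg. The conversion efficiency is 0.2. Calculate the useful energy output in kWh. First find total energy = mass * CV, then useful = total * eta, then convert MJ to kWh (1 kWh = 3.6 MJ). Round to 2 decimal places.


Total energy = mass * CV = 2360 * 18.0 = 42480.0 MJ
Useful energy = total * eta = 42480.0 * 0.2 = 8496.0 MJ
Convert to kWh: 8496.0 / 3.6
Useful energy = 2360.00 kWh

2360.00


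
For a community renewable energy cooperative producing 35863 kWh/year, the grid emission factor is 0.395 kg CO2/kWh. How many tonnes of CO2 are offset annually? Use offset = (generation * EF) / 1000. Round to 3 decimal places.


CO2 offset in kg = generation * emission_factor
CO2 offset = 35863 * 0.395 = 14165.89 kg
Convert to tonnes:
  CO2 offset = 14165.89 / 1000 = 14.166 tonnes

14.166


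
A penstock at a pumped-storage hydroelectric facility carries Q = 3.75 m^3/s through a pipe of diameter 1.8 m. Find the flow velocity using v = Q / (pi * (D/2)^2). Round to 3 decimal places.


Compute pipe cross-sectional area:
  A = pi * (D/2)^2 = pi * (1.8/2)^2 = 2.5447 m^2
Calculate velocity:
  v = Q / A = 3.75 / 2.5447
  v = 1.474 m/s

1.474


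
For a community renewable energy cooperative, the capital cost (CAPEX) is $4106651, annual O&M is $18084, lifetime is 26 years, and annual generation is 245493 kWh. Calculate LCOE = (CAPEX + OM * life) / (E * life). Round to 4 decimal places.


Total cost = CAPEX + OM * lifetime = 4106651 + 18084 * 26 = 4106651 + 470184 = 4576835
Total generation = annual * lifetime = 245493 * 26 = 6382818 kWh
LCOE = 4576835 / 6382818
LCOE = 0.7171 $/kWh

0.7171


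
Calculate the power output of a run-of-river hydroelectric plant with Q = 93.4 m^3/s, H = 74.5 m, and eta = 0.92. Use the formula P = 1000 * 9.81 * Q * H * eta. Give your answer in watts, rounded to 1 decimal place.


Apply the hydropower formula P = rho * g * Q * H * eta
rho * g = 1000 * 9.81 = 9810.0
P = 9810.0 * 93.4 * 74.5 * 0.92
P = 62800049.2 W

62800049.2


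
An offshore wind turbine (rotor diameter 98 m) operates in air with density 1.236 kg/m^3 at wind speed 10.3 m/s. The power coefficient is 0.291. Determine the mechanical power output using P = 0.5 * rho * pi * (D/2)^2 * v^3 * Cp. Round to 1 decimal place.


Step 1 -- Compute swept area:
  A = pi * (D/2)^2 = pi * (98/2)^2 = 7542.96 m^2
Step 2 -- Apply wind power equation:
  P = 0.5 * rho * A * v^3 * Cp
  v^3 = 10.3^3 = 1092.727
  P = 0.5 * 1.236 * 7542.96 * 1092.727 * 0.291
  P = 1482296.8 W

1482296.8


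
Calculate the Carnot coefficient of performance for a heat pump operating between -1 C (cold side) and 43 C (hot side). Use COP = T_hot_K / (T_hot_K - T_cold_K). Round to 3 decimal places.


Convert to Kelvin:
  T_hot = 43 + 273.15 = 316.15 K
  T_cold = -1 + 273.15 = 272.15 K
Apply Carnot COP formula:
  COP = T_hot_K / (T_hot_K - T_cold_K) = 316.15 / 44.0
  COP = 7.185

7.185


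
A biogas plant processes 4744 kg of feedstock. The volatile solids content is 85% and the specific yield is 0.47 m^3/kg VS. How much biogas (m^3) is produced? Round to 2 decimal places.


Compute volatile solids:
  VS = mass * VS_fraction = 4744 * 0.85 = 4032.4 kg
Calculate biogas volume:
  Biogas = VS * specific_yield = 4032.4 * 0.47
  Biogas = 1895.23 m^3

1895.23


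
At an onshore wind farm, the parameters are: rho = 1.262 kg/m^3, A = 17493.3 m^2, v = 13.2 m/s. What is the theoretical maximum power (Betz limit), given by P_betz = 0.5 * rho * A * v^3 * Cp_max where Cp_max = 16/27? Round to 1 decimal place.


The Betz coefficient Cp_max = 16/27 = 0.5926
v^3 = 13.2^3 = 2299.968
P_betz = 0.5 * rho * A * v^3 * Cp_max
P_betz = 0.5 * 1.262 * 17493.3 * 2299.968 * 0.5926
P_betz = 15044547.0 W

15044547.0


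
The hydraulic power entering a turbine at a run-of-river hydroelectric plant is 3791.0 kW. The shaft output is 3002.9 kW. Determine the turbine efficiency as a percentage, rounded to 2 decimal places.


Turbine efficiency = (output power / input power) * 100
eta = (3002.9 / 3791.0) * 100
eta = 79.21%

79.21


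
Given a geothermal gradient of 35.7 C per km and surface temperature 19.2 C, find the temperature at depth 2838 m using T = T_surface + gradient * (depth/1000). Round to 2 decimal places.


Convert depth to km: 2838 / 1000 = 2.838 km
Temperature increase = gradient * depth_km = 35.7 * 2.838 = 101.32 C
Temperature at depth = T_surface + delta_T = 19.2 + 101.32
T = 120.52 C

120.52


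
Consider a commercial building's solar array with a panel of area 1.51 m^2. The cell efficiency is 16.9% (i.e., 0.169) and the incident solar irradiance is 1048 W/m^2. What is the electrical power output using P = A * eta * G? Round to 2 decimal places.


Use the solar power formula P = A * eta * G.
Given: A = 1.51 m^2, eta = 0.169, G = 1048 W/m^2
P = 1.51 * 0.169 * 1048
P = 267.44 W

267.44


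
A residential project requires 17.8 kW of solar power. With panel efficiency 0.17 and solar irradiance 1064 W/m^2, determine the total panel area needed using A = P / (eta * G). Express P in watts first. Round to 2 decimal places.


Convert target power to watts: P = 17.8 * 1000 = 17800.0 W
Compute denominator: eta * G = 0.17 * 1064 = 180.88
Required area A = P / (eta * G) = 17800.0 / 180.88
A = 98.41 m^2

98.41


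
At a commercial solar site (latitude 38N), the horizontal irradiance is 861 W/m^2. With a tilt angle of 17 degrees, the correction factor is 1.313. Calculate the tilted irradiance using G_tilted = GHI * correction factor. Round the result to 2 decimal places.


Identify the given values:
  GHI = 861 W/m^2, tilt correction factor = 1.313
Apply the formula G_tilted = GHI * factor:
  G_tilted = 861 * 1.313
  G_tilted = 1130.49 W/m^2

1130.49


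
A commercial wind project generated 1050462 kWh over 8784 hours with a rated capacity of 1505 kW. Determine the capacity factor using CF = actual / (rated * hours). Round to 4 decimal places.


Capacity factor = actual output / maximum possible output
Maximum possible = rated * hours = 1505 * 8784 = 13219920 kWh
CF = 1050462 / 13219920
CF = 0.0795

0.0795


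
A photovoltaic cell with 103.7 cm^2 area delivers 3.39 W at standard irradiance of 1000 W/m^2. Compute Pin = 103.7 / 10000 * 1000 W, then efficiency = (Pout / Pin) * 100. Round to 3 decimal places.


First compute the input power:
  Pin = area_cm2 / 10000 * G = 103.7 / 10000 * 1000 = 10.37 W
Then compute efficiency:
  Efficiency = (Pout / Pin) * 100 = (3.39 / 10.37) * 100
  Efficiency = 32.690%

32.690


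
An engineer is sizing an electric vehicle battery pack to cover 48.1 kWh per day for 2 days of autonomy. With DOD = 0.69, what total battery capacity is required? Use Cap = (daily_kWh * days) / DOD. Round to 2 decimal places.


Total energy needed = daily * days = 48.1 * 2 = 96.2 kWh
Account for depth of discharge:
  Cap = total_energy / DOD = 96.2 / 0.69
  Cap = 139.42 kWh

139.42


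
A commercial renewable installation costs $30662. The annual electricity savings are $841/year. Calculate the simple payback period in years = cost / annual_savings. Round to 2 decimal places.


Simple payback period = initial cost / annual savings
Payback = 30662 / 841
Payback = 36.46 years

36.46


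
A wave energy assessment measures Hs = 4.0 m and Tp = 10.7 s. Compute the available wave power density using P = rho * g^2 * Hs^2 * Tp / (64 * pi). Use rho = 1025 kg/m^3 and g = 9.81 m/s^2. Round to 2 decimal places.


Apply wave power formula:
  g^2 = 9.81^2 = 96.2361
  Hs^2 = 4.0^2 = 16.0
  Numerator = rho * g^2 * Hs^2 * Tp = 1025 * 96.2361 * 16.0 * 10.7 = 16887510.83
  Denominator = 64 * pi = 201.0619
  P = 16887510.83 / 201.0619 = 83991.59 W/m

83991.59


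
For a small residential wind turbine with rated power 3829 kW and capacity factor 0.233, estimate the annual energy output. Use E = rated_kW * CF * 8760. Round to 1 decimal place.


Annual energy = rated_kW * capacity_factor * hours_per_year
Given: P_rated = 3829 kW, CF = 0.233, hours = 8760
E = 3829 * 0.233 * 8760
E = 7815295.3 kWh

7815295.3


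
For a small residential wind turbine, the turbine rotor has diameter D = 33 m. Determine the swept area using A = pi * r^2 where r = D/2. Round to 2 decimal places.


Compute the rotor radius:
  r = D / 2 = 33 / 2 = 16.5 m
Calculate swept area:
  A = pi * r^2 = pi * 16.5^2
  A = 855.30 m^2

855.30


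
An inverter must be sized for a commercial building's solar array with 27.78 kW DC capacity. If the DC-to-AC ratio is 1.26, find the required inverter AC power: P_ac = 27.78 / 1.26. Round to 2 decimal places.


The inverter AC capacity is determined by the DC/AC ratio.
Given: P_dc = 27.78 kW, DC/AC ratio = 1.26
P_ac = P_dc / ratio = 27.78 / 1.26
P_ac = 22.05 kW

22.05


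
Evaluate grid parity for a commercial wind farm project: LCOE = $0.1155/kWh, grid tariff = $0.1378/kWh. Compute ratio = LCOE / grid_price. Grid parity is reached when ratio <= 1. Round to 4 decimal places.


Compare LCOE to grid price:
  LCOE = $0.1155/kWh, Grid price = $0.1378/kWh
  Ratio = LCOE / grid_price = 0.1155 / 0.1378 = 0.8382
  Grid parity achieved (ratio <= 1)? yes

0.8382


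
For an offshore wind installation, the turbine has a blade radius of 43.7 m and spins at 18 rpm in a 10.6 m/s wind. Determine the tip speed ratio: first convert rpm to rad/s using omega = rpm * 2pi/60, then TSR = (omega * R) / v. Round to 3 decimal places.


Convert rotational speed to rad/s:
  omega = 18 * 2 * pi / 60 = 1.885 rad/s
Compute tip speed:
  v_tip = omega * R = 1.885 * 43.7 = 82.373 m/s
Tip speed ratio:
  TSR = v_tip / v_wind = 82.373 / 10.6 = 7.771

7.771


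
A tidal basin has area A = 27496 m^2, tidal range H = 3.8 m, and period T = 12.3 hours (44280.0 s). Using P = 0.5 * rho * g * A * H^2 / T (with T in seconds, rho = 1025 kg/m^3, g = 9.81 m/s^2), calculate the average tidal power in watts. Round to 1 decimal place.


Convert period to seconds: T = 12.3 * 3600 = 44280.0 s
H^2 = 3.8^2 = 14.44
P = 0.5 * rho * g * A * H^2 / T
P = 0.5 * 1025 * 9.81 * 27496 * 14.44 / 44280.0
P = 45080.8 W

45080.8


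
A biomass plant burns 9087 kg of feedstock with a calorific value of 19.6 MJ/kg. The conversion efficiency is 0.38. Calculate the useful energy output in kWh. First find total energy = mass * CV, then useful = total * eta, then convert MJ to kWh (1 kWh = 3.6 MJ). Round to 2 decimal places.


Total energy = mass * CV = 9087 * 19.6 = 178105.2 MJ
Useful energy = total * eta = 178105.2 * 0.38 = 67679.98 MJ
Convert to kWh: 67679.98 / 3.6
Useful energy = 18799.99 kWh

18799.99


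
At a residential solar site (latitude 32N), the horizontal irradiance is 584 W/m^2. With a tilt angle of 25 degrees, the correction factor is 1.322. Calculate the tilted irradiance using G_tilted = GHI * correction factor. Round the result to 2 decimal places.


Identify the given values:
  GHI = 584 W/m^2, tilt correction factor = 1.322
Apply the formula G_tilted = GHI * factor:
  G_tilted = 584 * 1.322
  G_tilted = 772.05 W/m^2

772.05


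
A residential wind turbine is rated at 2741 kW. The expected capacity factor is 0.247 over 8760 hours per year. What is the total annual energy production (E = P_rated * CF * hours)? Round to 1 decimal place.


Annual energy = rated_kW * capacity_factor * hours_per_year
Given: P_rated = 2741 kW, CF = 0.247, hours = 8760
E = 2741 * 0.247 * 8760
E = 5930756.5 kWh

5930756.5


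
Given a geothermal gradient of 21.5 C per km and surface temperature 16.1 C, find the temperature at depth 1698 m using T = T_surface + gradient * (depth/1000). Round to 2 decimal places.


Convert depth to km: 1698 / 1000 = 1.698 km
Temperature increase = gradient * depth_km = 21.5 * 1.698 = 36.51 C
Temperature at depth = T_surface + delta_T = 16.1 + 36.51
T = 52.61 C

52.61


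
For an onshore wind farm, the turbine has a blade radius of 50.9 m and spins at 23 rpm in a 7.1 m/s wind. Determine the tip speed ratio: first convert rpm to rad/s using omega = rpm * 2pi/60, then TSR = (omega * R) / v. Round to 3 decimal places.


Convert rotational speed to rad/s:
  omega = 23 * 2 * pi / 60 = 2.4086 rad/s
Compute tip speed:
  v_tip = omega * R = 2.4086 * 50.9 = 122.595 m/s
Tip speed ratio:
  TSR = v_tip / v_wind = 122.595 / 7.1 = 17.267

17.267


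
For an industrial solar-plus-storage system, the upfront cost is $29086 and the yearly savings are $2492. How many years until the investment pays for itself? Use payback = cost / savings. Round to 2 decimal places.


Simple payback period = initial cost / annual savings
Payback = 29086 / 2492
Payback = 11.67 years

11.67


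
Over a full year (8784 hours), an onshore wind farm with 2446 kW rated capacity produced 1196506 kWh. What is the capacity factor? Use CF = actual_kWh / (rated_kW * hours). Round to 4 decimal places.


Capacity factor = actual output / maximum possible output
Maximum possible = rated * hours = 2446 * 8784 = 21485664 kWh
CF = 1196506 / 21485664
CF = 0.0557

0.0557


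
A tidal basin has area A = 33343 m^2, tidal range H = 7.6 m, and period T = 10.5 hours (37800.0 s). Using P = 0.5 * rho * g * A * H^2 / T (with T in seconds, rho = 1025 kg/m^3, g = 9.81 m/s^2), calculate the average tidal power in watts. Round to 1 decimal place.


Convert period to seconds: T = 10.5 * 3600 = 37800.0 s
H^2 = 7.6^2 = 57.76
P = 0.5 * rho * g * A * H^2 / T
P = 0.5 * 1025 * 9.81 * 33343 * 57.76 / 37800.0
P = 256155.1 W

256155.1


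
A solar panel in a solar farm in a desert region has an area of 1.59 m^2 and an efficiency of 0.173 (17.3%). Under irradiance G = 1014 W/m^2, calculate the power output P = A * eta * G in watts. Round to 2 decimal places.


Use the solar power formula P = A * eta * G.
Given: A = 1.59 m^2, eta = 0.173, G = 1014 W/m^2
P = 1.59 * 0.173 * 1014
P = 278.92 W

278.92


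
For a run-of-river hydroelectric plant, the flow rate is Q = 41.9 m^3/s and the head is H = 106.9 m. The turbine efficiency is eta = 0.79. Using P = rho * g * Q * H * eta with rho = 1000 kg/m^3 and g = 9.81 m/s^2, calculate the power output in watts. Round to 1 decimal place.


Apply the hydropower formula P = rho * g * Q * H * eta
rho * g = 1000 * 9.81 = 9810.0
P = 9810.0 * 41.9 * 106.9 * 0.79
P = 34712654.6 W

34712654.6


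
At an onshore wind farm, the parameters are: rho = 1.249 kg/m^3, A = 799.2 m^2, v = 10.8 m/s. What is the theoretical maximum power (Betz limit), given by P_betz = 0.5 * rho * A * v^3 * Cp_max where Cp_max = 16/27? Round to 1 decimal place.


The Betz coefficient Cp_max = 16/27 = 0.5926
v^3 = 10.8^3 = 1259.712
P_betz = 0.5 * rho * A * v^3 * Cp_max
P_betz = 0.5 * 1.249 * 799.2 * 1259.712 * 0.5926
P_betz = 372576.5 W

372576.5


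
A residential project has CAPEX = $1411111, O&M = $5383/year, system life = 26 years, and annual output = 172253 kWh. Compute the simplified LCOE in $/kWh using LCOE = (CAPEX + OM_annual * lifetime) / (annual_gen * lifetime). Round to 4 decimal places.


Total cost = CAPEX + OM * lifetime = 1411111 + 5383 * 26 = 1411111 + 139958 = 1551069
Total generation = annual * lifetime = 172253 * 26 = 4478578 kWh
LCOE = 1551069 / 4478578
LCOE = 0.3463 $/kWh

0.3463


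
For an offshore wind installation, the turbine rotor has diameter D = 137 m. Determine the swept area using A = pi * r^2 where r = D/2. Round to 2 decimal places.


Compute the rotor radius:
  r = D / 2 = 137 / 2 = 68.5 m
Calculate swept area:
  A = pi * r^2 = pi * 68.5^2
  A = 14741.14 m^2

14741.14


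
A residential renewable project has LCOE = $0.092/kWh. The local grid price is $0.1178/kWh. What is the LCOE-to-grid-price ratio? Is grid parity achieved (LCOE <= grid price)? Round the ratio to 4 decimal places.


Compare LCOE to grid price:
  LCOE = $0.092/kWh, Grid price = $0.1178/kWh
  Ratio = LCOE / grid_price = 0.092 / 0.1178 = 0.7810
  Grid parity achieved (ratio <= 1)? yes

0.7810


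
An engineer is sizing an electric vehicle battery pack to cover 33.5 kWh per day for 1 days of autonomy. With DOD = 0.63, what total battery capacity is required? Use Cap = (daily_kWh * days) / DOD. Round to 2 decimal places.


Total energy needed = daily * days = 33.5 * 1 = 33.5 kWh
Account for depth of discharge:
  Cap = total_energy / DOD = 33.5 / 0.63
  Cap = 53.17 kWh

53.17


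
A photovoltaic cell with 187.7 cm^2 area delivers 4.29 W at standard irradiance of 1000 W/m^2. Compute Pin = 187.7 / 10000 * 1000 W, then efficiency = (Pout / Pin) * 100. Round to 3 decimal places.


First compute the input power:
  Pin = area_cm2 / 10000 * G = 187.7 / 10000 * 1000 = 18.77 W
Then compute efficiency:
  Efficiency = (Pout / Pin) * 100 = (4.29 / 18.77) * 100
  Efficiency = 22.856%

22.856


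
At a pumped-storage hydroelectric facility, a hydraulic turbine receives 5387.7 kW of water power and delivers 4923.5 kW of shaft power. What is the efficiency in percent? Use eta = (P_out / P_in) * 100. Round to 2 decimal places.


Turbine efficiency = (output power / input power) * 100
eta = (4923.5 / 5387.7) * 100
eta = 91.38%

91.38


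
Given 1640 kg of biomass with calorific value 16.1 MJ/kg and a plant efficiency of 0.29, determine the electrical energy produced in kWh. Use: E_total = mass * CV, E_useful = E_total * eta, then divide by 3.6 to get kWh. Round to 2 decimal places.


Total energy = mass * CV = 1640 * 16.1 = 26404.0 MJ
Useful energy = total * eta = 26404.0 * 0.29 = 7657.16 MJ
Convert to kWh: 7657.16 / 3.6
Useful energy = 2126.99 kWh

2126.99


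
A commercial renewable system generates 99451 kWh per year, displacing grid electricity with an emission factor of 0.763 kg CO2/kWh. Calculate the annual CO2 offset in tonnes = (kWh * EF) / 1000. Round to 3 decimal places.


CO2 offset in kg = generation * emission_factor
CO2 offset = 99451 * 0.763 = 75881.11 kg
Convert to tonnes:
  CO2 offset = 75881.11 / 1000 = 75.881 tonnes

75.881


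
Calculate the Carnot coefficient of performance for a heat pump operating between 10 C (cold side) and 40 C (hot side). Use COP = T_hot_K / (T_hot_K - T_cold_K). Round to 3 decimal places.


Convert to Kelvin:
  T_hot = 40 + 273.15 = 313.15 K
  T_cold = 10 + 273.15 = 283.15 K
Apply Carnot COP formula:
  COP = T_hot_K / (T_hot_K - T_cold_K) = 313.15 / 30.0
  COP = 10.438

10.438


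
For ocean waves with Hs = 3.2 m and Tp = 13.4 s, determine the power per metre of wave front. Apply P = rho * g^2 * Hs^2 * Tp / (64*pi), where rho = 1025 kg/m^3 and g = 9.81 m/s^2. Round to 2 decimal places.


Apply wave power formula:
  g^2 = 9.81^2 = 96.2361
  Hs^2 = 3.2^2 = 10.24
  Numerator = rho * g^2 * Hs^2 * Tp = 1025 * 96.2361 * 10.24 * 13.4 = 13535261.02
  Denominator = 64 * pi = 201.0619
  P = 13535261.02 / 201.0619 = 67318.87 W/m

67318.87


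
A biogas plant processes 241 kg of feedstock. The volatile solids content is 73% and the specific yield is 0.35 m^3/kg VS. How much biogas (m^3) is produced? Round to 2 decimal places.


Compute volatile solids:
  VS = mass * VS_fraction = 241 * 0.73 = 175.93 kg
Calculate biogas volume:
  Biogas = VS * specific_yield = 175.93 * 0.35
  Biogas = 61.58 m^3

61.58


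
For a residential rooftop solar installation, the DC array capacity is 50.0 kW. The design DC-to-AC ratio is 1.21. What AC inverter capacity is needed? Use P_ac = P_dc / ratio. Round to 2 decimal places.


The inverter AC capacity is determined by the DC/AC ratio.
Given: P_dc = 50.0 kW, DC/AC ratio = 1.21
P_ac = P_dc / ratio = 50.0 / 1.21
P_ac = 41.32 kW

41.32


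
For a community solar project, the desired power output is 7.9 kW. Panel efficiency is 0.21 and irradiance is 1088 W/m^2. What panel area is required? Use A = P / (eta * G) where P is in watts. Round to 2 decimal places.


Convert target power to watts: P = 7.9 * 1000 = 7900.0 W
Compute denominator: eta * G = 0.21 * 1088 = 228.48
Required area A = P / (eta * G) = 7900.0 / 228.48
A = 34.58 m^2

34.58


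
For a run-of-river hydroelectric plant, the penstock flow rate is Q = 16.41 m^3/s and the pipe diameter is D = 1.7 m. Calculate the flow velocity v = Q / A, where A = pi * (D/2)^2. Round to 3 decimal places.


Compute pipe cross-sectional area:
  A = pi * (D/2)^2 = pi * (1.7/2)^2 = 2.2698 m^2
Calculate velocity:
  v = Q / A = 16.41 / 2.2698
  v = 7.230 m/s

7.230


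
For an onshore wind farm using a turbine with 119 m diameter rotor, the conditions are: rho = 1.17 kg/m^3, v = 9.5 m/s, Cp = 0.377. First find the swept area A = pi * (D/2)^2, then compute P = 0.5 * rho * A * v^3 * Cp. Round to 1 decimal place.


Step 1 -- Compute swept area:
  A = pi * (D/2)^2 = pi * (119/2)^2 = 11122.02 m^2
Step 2 -- Apply wind power equation:
  P = 0.5 * rho * A * v^3 * Cp
  v^3 = 9.5^3 = 857.375
  P = 0.5 * 1.17 * 11122.02 * 857.375 * 0.377
  P = 2103060.8 W

2103060.8


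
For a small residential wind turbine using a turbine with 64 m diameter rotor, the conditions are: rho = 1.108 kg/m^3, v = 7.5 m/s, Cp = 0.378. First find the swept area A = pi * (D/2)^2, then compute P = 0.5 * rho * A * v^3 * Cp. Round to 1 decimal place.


Step 1 -- Compute swept area:
  A = pi * (D/2)^2 = pi * (64/2)^2 = 3216.99 m^2
Step 2 -- Apply wind power equation:
  P = 0.5 * rho * A * v^3 * Cp
  v^3 = 7.5^3 = 421.875
  P = 0.5 * 1.108 * 3216.99 * 421.875 * 0.378
  P = 284207.3 W

284207.3


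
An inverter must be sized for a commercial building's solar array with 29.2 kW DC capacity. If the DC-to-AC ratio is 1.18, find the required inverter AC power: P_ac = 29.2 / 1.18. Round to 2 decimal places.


The inverter AC capacity is determined by the DC/AC ratio.
Given: P_dc = 29.2 kW, DC/AC ratio = 1.18
P_ac = P_dc / ratio = 29.2 / 1.18
P_ac = 24.75 kW

24.75


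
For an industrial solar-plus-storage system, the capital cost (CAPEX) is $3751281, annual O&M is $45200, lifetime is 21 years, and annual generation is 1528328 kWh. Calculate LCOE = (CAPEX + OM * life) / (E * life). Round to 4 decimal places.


Total cost = CAPEX + OM * lifetime = 3751281 + 45200 * 21 = 3751281 + 949200 = 4700481
Total generation = annual * lifetime = 1528328 * 21 = 32094888 kWh
LCOE = 4700481 / 32094888
LCOE = 0.1465 $/kWh

0.1465


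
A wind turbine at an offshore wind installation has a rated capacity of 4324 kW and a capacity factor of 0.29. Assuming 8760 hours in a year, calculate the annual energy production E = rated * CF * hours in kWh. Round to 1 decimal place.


Annual energy = rated_kW * capacity_factor * hours_per_year
Given: P_rated = 4324 kW, CF = 0.29, hours = 8760
E = 4324 * 0.29 * 8760
E = 10984689.6 kWh

10984689.6


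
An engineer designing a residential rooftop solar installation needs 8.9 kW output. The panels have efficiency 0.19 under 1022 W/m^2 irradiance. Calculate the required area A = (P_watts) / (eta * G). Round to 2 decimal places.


Convert target power to watts: P = 8.9 * 1000 = 8900.0 W
Compute denominator: eta * G = 0.19 * 1022 = 194.18
Required area A = P / (eta * G) = 8900.0 / 194.18
A = 45.83 m^2

45.83


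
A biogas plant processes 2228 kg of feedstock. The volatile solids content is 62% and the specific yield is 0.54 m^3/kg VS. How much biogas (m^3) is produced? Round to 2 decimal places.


Compute volatile solids:
  VS = mass * VS_fraction = 2228 * 0.62 = 1381.36 kg
Calculate biogas volume:
  Biogas = VS * specific_yield = 1381.36 * 0.54
  Biogas = 745.93 m^3

745.93


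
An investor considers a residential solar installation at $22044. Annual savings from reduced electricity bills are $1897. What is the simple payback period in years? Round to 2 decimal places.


Simple payback period = initial cost / annual savings
Payback = 22044 / 1897
Payback = 11.62 years

11.62


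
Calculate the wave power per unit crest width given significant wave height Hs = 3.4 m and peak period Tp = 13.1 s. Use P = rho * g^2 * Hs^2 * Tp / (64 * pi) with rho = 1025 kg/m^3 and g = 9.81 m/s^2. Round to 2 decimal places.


Apply wave power formula:
  g^2 = 9.81^2 = 96.2361
  Hs^2 = 3.4^2 = 11.56
  Numerator = rho * g^2 * Hs^2 * Tp = 1025 * 96.2361 * 11.56 * 13.1 = 14937950.29
  Denominator = 64 * pi = 201.0619
  P = 14937950.29 / 201.0619 = 74295.27 W/m

74295.27


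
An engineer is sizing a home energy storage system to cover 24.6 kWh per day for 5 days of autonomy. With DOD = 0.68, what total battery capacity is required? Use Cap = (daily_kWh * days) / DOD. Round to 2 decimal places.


Total energy needed = daily * days = 24.6 * 5 = 123.0 kWh
Account for depth of discharge:
  Cap = total_energy / DOD = 123.0 / 0.68
  Cap = 180.88 kWh

180.88


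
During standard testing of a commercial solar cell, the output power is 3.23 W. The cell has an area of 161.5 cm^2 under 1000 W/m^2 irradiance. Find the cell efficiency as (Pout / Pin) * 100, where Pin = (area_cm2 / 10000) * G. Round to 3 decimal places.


First compute the input power:
  Pin = area_cm2 / 10000 * G = 161.5 / 10000 * 1000 = 16.15 W
Then compute efficiency:
  Efficiency = (Pout / Pin) * 100 = (3.23 / 16.15) * 100
  Efficiency = 20.000%

20.000


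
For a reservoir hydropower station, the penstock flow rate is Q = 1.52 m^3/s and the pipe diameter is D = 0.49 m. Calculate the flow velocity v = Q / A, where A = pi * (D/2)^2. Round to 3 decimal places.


Compute pipe cross-sectional area:
  A = pi * (D/2)^2 = pi * (0.49/2)^2 = 0.1886 m^2
Calculate velocity:
  v = Q / A = 1.52 / 0.1886
  v = 8.060 m/s

8.060


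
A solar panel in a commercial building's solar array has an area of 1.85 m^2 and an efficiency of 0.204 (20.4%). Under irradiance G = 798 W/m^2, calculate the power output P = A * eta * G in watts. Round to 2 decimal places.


Use the solar power formula P = A * eta * G.
Given: A = 1.85 m^2, eta = 0.204, G = 798 W/m^2
P = 1.85 * 0.204 * 798
P = 301.17 W

301.17


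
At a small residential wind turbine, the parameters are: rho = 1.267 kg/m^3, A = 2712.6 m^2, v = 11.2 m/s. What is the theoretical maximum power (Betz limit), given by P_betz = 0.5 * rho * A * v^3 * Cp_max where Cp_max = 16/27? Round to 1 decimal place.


The Betz coefficient Cp_max = 16/27 = 0.5926
v^3 = 11.2^3 = 1404.928
P_betz = 0.5 * rho * A * v^3 * Cp_max
P_betz = 0.5 * 1.267 * 2712.6 * 1404.928 * 0.5926
P_betz = 1430680.5 W

1430680.5


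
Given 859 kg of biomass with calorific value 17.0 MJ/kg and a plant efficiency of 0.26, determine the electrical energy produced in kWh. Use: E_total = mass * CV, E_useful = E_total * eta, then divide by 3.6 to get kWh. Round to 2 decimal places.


Total energy = mass * CV = 859 * 17.0 = 14603.0 MJ
Useful energy = total * eta = 14603.0 * 0.26 = 3796.78 MJ
Convert to kWh: 3796.78 / 3.6
Useful energy = 1054.66 kWh

1054.66


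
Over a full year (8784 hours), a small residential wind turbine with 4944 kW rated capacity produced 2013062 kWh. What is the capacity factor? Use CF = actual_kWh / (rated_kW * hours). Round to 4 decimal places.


Capacity factor = actual output / maximum possible output
Maximum possible = rated * hours = 4944 * 8784 = 43428096 kWh
CF = 2013062 / 43428096
CF = 0.0464

0.0464


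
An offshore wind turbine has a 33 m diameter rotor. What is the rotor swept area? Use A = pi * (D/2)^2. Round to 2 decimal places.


Compute the rotor radius:
  r = D / 2 = 33 / 2 = 16.5 m
Calculate swept area:
  A = pi * r^2 = pi * 16.5^2
  A = 855.30 m^2

855.30


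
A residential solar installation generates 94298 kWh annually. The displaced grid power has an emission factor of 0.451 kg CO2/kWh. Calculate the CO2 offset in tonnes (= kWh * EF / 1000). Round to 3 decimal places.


CO2 offset in kg = generation * emission_factor
CO2 offset = 94298 * 0.451 = 42528.4 kg
Convert to tonnes:
  CO2 offset = 42528.4 / 1000 = 42.528 tonnes

42.528


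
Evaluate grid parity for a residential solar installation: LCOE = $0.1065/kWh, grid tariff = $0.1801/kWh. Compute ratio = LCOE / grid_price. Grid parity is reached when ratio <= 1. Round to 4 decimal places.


Compare LCOE to grid price:
  LCOE = $0.1065/kWh, Grid price = $0.1801/kWh
  Ratio = LCOE / grid_price = 0.1065 / 0.1801 = 0.5913
  Grid parity achieved (ratio <= 1)? yes

0.5913


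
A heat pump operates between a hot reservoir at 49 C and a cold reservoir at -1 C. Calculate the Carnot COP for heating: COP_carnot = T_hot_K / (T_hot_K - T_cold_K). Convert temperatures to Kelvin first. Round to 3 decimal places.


Convert to Kelvin:
  T_hot = 49 + 273.15 = 322.15 K
  T_cold = -1 + 273.15 = 272.15 K
Apply Carnot COP formula:
  COP = T_hot_K / (T_hot_K - T_cold_K) = 322.15 / 50.0
  COP = 6.443

6.443


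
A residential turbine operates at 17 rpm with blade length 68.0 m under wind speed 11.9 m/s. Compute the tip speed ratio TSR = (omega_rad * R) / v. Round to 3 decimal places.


Convert rotational speed to rad/s:
  omega = 17 * 2 * pi / 60 = 1.7802 rad/s
Compute tip speed:
  v_tip = omega * R = 1.7802 * 68.0 = 121.056 m/s
Tip speed ratio:
  TSR = v_tip / v_wind = 121.056 / 11.9 = 10.173

10.173
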